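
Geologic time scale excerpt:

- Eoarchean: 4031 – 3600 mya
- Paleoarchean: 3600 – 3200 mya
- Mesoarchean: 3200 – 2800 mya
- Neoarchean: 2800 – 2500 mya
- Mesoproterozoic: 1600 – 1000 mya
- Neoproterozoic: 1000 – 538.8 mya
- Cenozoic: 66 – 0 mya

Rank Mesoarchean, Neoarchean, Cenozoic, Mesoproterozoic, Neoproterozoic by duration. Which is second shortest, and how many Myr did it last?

Neoarchean, 300 million years

Durations: Mesoarchean 400; Neoarchean 300; Cenozoic 66; Mesoproterozoic 600; Neoproterozoic 461.2 Myr.
Sorted shortest-first: Cenozoic (66), Neoarchean (300), Mesoarchean (400), Neoproterozoic (461.2), Mesoproterozoic (600).
The second shortest is Neoarchean at 300 Myr.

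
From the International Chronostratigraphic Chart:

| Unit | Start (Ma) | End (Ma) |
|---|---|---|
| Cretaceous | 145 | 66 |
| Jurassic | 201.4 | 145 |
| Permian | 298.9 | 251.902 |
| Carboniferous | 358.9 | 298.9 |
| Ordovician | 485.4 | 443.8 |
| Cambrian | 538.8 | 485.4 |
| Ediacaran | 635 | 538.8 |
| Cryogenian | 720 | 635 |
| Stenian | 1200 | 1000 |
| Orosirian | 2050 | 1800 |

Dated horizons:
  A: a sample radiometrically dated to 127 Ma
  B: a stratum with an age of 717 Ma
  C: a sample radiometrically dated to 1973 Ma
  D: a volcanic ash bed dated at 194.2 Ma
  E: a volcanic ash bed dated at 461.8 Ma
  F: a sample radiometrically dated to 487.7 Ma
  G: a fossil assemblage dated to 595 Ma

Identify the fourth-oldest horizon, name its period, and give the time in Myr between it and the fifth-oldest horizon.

F, in the Cambrian; 25.9 million years to E

Larger Ma means older, so oldest first: C 1973 > B 717 > G 595 > F 487.7 > E 461.8 > D 194.2 > A 127.
Counting 4 along gives F (487.7 Ma); the excerpt puts that inside the Cambrian, 538.8–485.4 Ma.
Next in line is E (461.8 Ma), and 487.7 − 461.8 = 25.9 Myr.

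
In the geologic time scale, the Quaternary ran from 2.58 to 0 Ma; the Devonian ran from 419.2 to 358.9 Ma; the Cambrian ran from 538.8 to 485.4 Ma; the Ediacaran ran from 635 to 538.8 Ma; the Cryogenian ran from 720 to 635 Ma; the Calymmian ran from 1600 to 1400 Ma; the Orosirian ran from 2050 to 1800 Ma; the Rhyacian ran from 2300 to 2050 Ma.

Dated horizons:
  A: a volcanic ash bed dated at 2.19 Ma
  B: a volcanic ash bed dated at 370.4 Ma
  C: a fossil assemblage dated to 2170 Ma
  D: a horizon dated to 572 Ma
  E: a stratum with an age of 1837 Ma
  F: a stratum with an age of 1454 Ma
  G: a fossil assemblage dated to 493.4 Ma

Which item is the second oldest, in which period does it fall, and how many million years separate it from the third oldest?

Sorted oldest-first by Ma: C (2170), E (1837), F (1454), D (572), G (493.4), B (370.4), A (2.19).
The second oldest is E at 1837 Ma, which lies in 2050–1800 Ma: the Orosirian.
The third oldest is F at 1454 Ma; separation = |1837 − 1454| = 383 Myr.

E, in the Orosirian; 383 million years to F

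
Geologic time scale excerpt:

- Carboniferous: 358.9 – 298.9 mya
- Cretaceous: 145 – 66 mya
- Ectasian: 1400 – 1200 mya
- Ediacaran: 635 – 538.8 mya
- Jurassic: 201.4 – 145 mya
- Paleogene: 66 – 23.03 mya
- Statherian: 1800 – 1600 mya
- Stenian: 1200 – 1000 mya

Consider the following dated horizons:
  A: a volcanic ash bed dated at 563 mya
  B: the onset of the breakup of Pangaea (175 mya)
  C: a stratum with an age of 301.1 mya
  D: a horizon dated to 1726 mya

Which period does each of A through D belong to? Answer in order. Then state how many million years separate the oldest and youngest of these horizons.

A: 563 Ma lies in 635–538.8 Ma, so Ediacaran.
B: 175 Ma lies in 201.4–145 Ma, so Jurassic.
C: 301.1 Ma lies in 358.9–298.9 Ma, so Carboniferous.
D: 1726 Ma lies in 1800–1600 Ma, so Statherian.
Oldest = 1726 Ma, youngest = 175 Ma → span 1551 Myr.

A — Ediacaran; B — Jurassic; C — Carboniferous; D — Statherian; span 1551 million years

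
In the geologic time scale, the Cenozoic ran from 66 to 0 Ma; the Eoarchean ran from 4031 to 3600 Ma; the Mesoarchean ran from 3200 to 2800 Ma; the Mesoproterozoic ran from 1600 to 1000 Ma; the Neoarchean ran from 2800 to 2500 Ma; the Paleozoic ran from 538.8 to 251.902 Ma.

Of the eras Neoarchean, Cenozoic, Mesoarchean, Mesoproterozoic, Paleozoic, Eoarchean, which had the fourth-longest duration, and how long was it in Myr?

Start − end for each: Neoarchean 2800 − 2500 = 300; Cenozoic 66 − 0 = 66; Mesoarchean 3200 − 2800 = 400; Mesoproterozoic 1600 − 1000 = 600; Paleozoic 538.8 − 251.902 = 286.898; Eoarchean 4031 − 3600 = 431.
Ranking these from longest: Mesoproterozoic > Eoarchean > Mesoarchean > Neoarchean > Paleozoic > Cenozoic.
Position 4 in that ranking is Neoarchean, which lasted 300 Myr.

Neoarchean, 300 million years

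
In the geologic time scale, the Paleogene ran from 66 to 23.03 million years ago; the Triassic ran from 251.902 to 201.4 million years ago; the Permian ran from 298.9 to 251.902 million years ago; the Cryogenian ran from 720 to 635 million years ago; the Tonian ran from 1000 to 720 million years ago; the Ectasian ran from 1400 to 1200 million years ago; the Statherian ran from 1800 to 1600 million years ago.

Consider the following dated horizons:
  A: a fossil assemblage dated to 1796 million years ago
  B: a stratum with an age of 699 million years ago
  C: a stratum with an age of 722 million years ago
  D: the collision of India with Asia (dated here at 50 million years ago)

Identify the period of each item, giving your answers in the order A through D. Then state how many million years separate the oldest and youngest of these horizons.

Match each age against the start–end ranges in the excerpt: A = 1796 Ma → Statherian (1800–1600); B = 699 Ma → Cryogenian (720–635); C = 722 Ma → Tonian (1000–720); D = 50 Ma → Paleogene (66–23.03).
The largest age is 1796 Ma and the smallest is 50 Ma; their difference is 1746 Myr.

A — Statherian; B — Cryogenian; C — Tonian; D — Paleogene; span 1746 million years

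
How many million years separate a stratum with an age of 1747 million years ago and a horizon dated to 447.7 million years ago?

1299.3 million years

1747 − 447.7 = 1299.3 million years.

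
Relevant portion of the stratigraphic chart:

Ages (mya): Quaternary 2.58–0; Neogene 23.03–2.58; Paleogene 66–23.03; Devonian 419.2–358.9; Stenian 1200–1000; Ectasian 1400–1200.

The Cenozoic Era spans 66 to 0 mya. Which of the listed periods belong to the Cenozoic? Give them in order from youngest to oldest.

Periods with both bounds inside 66–0 Ma: Quaternary (2.58–0), Neogene (23.03–2.58), Paleogene (66–23.03).

Quaternary, Neogene, Paleogene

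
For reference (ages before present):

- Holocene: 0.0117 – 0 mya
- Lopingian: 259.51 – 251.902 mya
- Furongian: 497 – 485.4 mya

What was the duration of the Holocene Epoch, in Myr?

0.0117 million years

0.0117 − 0 = 0.0117 million years.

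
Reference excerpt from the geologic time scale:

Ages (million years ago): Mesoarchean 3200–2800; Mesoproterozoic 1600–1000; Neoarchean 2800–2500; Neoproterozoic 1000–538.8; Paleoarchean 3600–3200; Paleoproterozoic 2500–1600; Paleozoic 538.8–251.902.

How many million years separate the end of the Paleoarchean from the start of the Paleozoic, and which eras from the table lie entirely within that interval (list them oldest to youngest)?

2661.2 million years; Mesoarchean, Neoarchean, Paleoproterozoic, Mesoproterozoic, Neoproterozoic

The Paleoarchean closes at 3200 Ma and the Paleozoic opens at 538.8 Ma, so the interval is 3200 − 538.8 = 2661.2 Myr.
An era fits inside if it starts at or after 3200 Ma and ends at or before 538.8 Ma; oldest first that gives Mesoarchean, Neoarchean, Paleoproterozoic, Mesoproterozoic, Neoproterozoic.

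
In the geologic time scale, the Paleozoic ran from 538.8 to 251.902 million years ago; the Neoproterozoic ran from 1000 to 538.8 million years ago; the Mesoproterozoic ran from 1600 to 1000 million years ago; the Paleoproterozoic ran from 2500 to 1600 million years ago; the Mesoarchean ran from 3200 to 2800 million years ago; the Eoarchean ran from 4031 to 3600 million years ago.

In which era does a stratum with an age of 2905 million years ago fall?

Mesoarchean

2905 Ma lies between 3200 and 2800 Ma, so it falls in the Mesoarchean.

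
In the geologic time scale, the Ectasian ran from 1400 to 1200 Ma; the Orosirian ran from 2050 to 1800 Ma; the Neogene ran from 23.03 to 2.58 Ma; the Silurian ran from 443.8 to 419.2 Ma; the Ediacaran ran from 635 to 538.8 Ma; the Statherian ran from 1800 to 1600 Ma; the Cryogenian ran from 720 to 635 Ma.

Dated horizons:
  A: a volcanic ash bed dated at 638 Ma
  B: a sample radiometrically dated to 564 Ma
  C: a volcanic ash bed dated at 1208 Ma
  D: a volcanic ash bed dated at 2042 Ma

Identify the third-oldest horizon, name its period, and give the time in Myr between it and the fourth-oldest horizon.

Larger Ma means older, so oldest first: D 2042 > C 1208 > A 638 > B 564.
Counting 3 along gives A (638 Ma); the excerpt puts that inside the Cryogenian, 720–635 Ma.
Next in line is B (564 Ma), and 638 − 564 = 74 Myr.

A, in the Cryogenian; 74 million years to B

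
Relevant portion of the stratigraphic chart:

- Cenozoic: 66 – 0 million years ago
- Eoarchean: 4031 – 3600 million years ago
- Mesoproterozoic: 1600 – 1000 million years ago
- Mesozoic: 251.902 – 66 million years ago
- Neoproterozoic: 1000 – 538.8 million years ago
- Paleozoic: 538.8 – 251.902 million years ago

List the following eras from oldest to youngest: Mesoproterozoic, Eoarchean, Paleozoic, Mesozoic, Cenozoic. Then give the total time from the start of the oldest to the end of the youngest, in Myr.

Eoarchean → Mesoproterozoic → Paleozoic → Mesozoic → Cenozoic; total span 4031 Myr

From the excerpt: Mesoproterozoic 1600–1000; Eoarchean 4031–3600; Paleozoic 538.8–251.902; Mesozoic 251.902–66; Cenozoic 66–0 (Ma).
Larger Ma is earlier, so the oldest is Eoarchean and the youngest is Cenozoic; oldest to youngest: Eoarchean, Mesoproterozoic, Paleozoic, Mesozoic, Cenozoic.
Oldest start 4031 minus youngest end 0 gives 4031 Myr overall.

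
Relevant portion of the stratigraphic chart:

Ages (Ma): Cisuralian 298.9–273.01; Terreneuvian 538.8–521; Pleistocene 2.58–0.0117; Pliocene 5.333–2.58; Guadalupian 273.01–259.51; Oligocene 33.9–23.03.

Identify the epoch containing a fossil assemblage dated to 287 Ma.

287 Ma lies between 298.9 and 273.01 Ma, so it falls in the Cisuralian.

Cisuralian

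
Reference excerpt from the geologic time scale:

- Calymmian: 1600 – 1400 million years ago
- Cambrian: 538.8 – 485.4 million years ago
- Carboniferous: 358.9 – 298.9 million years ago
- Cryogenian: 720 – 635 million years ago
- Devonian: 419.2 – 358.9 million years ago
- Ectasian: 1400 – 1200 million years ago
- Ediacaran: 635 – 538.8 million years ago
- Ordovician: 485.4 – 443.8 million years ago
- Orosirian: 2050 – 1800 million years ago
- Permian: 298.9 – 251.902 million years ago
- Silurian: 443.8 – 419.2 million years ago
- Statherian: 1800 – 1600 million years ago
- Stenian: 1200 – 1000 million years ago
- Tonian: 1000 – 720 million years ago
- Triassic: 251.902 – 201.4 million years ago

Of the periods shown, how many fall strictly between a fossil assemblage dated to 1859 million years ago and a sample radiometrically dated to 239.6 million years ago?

13

1859 Ma sits inside the Orosirian (2050–1800) and 239.6 Ma inside the Triassic (251.902–201.4); neither of those is wholly between the two dates.
The listed periods lying completely between them are Statherian, Calymmian, Ectasian, Stenian, Tonian, Cryogenian, Ediacaran, Cambrian, Ordovician, Silurian, Devonian, Carboniferous, Permian — 13 in all.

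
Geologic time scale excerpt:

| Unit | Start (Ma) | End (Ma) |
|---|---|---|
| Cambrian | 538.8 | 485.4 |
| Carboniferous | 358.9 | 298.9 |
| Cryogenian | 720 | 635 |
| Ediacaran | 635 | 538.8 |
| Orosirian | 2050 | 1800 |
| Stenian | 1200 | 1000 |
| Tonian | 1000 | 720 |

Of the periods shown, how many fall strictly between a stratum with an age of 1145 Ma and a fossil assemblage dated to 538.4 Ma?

1145 Ma sits inside the Stenian (1200–1000) and 538.4 Ma inside the Cambrian (538.8–485.4); neither of those is wholly between the two dates.
The listed periods lying completely between them are Tonian, Cryogenian, Ediacaran — 3 in all.

3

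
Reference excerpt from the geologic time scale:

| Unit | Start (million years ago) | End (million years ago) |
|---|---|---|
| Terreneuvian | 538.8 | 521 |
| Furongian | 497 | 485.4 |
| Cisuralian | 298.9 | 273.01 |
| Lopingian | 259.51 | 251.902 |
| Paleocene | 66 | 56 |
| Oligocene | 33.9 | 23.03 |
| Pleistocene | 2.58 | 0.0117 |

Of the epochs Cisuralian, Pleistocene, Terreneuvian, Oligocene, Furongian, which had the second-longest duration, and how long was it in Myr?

Terreneuvian, 17.8 million years

Start − end for each: Cisuralian 298.9 − 273.01 = 25.89; Pleistocene 2.58 − 0.0117 = 2.5683; Terreneuvian 538.8 − 521 = 17.8; Oligocene 33.9 − 23.03 = 10.87; Furongian 497 − 485.4 = 11.6.
Ranking these from longest: Cisuralian > Terreneuvian > Furongian > Oligocene > Pleistocene.
Position 2 in that ranking is Terreneuvian, which lasted 17.8 Myr.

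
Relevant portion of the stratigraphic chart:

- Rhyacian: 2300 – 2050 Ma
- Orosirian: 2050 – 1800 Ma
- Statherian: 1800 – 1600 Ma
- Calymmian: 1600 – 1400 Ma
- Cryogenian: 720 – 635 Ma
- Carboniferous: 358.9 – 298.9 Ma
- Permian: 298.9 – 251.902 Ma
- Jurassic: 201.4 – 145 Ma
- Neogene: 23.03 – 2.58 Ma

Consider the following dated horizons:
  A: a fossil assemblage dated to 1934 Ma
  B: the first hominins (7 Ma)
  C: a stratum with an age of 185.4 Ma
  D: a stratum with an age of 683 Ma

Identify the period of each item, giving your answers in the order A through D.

A — Orosirian; B — Neogene; C — Jurassic; D — Cryogenian

Match each age against the start–end ranges in the excerpt: A = 1934 Ma → Orosirian (2050–1800); B = 7 Ma → Neogene (23.03–2.58); C = 185.4 Ma → Jurassic (201.4–145); D = 683 Ma → Cryogenian (720–635).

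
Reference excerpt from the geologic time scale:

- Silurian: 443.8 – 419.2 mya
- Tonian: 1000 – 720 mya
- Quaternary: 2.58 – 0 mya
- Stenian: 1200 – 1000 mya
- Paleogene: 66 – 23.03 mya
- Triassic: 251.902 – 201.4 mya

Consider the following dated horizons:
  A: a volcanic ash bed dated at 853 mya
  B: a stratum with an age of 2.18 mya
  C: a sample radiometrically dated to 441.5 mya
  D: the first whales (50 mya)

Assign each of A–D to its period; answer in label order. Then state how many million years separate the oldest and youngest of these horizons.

A — Tonian; B — Quaternary; C — Silurian; D — Paleogene; span 850.82 million years

A: 853 Ma lies in 1000–720 Ma, so Tonian.
B: 2.18 Ma lies in 2.58–0 Ma, so Quaternary.
C: 441.5 Ma lies in 443.8–419.2 Ma, so Silurian.
D: 50 Ma lies in 66–23.03 Ma, so Paleogene.
Oldest = 853 Ma, youngest = 2.18 Ma → span 850.82 Myr.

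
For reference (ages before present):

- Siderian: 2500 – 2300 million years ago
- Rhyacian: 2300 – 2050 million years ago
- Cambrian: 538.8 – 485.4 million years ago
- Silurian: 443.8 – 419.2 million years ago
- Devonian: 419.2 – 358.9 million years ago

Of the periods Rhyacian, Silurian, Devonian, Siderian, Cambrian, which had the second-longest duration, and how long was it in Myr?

Siderian, 200 million years

Durations: Rhyacian 250; Silurian 24.6; Devonian 60.3; Siderian 200; Cambrian 53.4 Myr.
Sorted longest-first: Rhyacian (250), Siderian (200), Devonian (60.3), Cambrian (53.4), Silurian (24.6).
The second longest is Siderian at 200 Myr.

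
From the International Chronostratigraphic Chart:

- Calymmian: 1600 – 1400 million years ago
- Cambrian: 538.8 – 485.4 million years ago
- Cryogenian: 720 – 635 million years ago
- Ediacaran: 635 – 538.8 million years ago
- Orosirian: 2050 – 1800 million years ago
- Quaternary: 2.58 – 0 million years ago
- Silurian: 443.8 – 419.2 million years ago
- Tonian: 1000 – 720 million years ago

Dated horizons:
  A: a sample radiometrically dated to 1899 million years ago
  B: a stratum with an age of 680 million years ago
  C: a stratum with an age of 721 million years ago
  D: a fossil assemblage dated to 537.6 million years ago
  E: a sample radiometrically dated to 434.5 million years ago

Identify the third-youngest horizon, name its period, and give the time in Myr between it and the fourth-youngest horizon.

B, in the Cryogenian; 41 million years to C

Smaller Ma means younger, so youngest first: E 434.5 < D 537.6 < B 680 < C 721 < A 1899.
Counting 3 along gives B (680 Ma); the excerpt puts that inside the Cryogenian, 720–635 Ma.
Next in line is C (721 Ma), and 721 − 680 = 41 Myr.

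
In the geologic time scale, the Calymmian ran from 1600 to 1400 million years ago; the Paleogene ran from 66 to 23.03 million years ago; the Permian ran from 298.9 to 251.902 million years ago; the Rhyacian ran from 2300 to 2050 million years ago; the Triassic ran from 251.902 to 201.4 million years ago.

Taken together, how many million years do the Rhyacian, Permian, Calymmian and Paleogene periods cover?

Duration is start − end for each: (2300 − 2050) + (298.9 − 251.902) + (1600 − 1400) + (66 − 23.03).
That is 250 + 46.998 + 200 + 42.97, which totals 539.968 million years.

539.968 million years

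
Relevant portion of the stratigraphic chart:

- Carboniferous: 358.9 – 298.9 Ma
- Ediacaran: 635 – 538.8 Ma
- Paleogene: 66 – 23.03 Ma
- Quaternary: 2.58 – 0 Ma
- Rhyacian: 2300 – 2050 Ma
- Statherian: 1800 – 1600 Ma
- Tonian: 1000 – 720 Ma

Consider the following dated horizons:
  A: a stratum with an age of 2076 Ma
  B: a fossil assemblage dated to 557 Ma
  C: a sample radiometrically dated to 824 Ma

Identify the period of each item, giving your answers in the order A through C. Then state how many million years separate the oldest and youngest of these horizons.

Match each age against the start–end ranges in the excerpt: A = 2076 Ma → Rhyacian (2300–2050); B = 557 Ma → Ediacaran (635–538.8); C = 824 Ma → Tonian (1000–720).
The largest age is 2076 Ma and the smallest is 557 Ma; their difference is 1519 Myr.

A — Rhyacian; B — Ediacaran; C — Tonian; span 1519 million years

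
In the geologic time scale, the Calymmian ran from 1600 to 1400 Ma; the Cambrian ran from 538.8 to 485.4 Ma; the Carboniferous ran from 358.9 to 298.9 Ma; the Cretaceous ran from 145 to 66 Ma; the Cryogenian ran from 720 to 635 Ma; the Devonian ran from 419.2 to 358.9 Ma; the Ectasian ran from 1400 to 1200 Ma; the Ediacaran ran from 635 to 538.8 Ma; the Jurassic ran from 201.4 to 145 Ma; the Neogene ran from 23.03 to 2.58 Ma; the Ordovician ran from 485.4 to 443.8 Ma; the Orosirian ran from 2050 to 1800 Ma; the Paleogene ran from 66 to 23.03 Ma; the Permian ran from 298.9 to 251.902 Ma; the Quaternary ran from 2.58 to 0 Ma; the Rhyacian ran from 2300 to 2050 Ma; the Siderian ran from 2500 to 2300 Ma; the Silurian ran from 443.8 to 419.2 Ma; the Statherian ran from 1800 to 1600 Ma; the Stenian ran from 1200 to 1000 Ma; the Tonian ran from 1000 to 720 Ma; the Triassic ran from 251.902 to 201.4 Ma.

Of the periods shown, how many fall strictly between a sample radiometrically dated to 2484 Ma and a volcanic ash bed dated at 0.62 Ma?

20

2484 Ma sits inside the Siderian (2500–2300) and 0.62 Ma inside the Quaternary (2.58–0); neither of those is wholly between the two dates.
The listed periods lying completely between them are Rhyacian, Orosirian, Statherian, Calymmian, Ectasian, Stenian, Tonian, Cryogenian, Ediacaran, Cambrian, Ordovician, Silurian, Devonian, Carboniferous, Permian, Triassic, Jurassic, Cretaceous, Paleogene, Neogene — 20 in all.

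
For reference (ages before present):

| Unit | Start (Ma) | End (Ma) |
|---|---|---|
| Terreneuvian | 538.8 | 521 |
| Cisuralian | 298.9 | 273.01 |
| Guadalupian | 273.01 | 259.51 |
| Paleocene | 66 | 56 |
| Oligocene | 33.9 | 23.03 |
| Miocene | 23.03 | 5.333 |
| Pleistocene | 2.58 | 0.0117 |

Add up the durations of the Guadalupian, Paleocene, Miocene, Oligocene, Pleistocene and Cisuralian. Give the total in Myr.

80.5253 million years

Each duration: Guadalupian = 13.5; Paleocene = 10; Miocene = 17.697; Oligocene = 10.87; Pleistocene = 2.5683; Cisuralian = 25.89.
Sum: 13.5 + 10 + 17.697 + 10.87 + 2.5683 + 25.89 = 80.5253 Myr.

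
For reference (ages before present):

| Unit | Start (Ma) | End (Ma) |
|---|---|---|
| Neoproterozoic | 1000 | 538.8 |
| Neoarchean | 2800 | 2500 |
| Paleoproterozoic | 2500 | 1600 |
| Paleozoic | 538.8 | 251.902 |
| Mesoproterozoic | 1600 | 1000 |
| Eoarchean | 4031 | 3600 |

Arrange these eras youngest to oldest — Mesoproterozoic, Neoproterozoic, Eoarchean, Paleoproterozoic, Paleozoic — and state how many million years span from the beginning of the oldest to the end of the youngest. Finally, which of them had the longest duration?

Paleozoic → Neoproterozoic → Mesoproterozoic → Paleoproterozoic → Eoarchean; total span 3779.098 Myr; longest is Paleoproterozoic

Start ages (Ma): Eoarchean 4031, Paleoproterozoic 2500, Mesoproterozoic 1600, Neoproterozoic 1000, Paleozoic 538.8.
Ordered youngest to oldest: Paleozoic, Neoproterozoic, Mesoproterozoic, Paleoproterozoic, Eoarchean.
Span = 4031 − 251.902 = 3779.098 Myr.
Durations: Paleozoic 286.898, Neoproterozoic 461.2, Paleoproterozoic 900, Eoarchean 431, Mesoproterozoic 600 → longest is Paleoproterozoic (900 Myr).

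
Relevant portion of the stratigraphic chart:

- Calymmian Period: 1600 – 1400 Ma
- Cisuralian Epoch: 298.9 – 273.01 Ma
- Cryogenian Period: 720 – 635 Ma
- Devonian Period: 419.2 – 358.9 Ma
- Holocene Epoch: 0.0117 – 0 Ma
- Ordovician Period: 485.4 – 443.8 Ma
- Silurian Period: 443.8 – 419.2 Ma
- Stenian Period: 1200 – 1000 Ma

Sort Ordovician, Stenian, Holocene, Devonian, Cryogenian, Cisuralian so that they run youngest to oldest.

Read off each span (Ma): Ordovician 485.4–443.8; Stenian 1200–1000; Holocene 0.0117–0; Devonian 419.2–358.9; Cryogenian 720–635; Cisuralian 298.9–273.01.
Larger Ma is older, so oldest→youngest is Stenian, Cryogenian, Ordovician, Devonian, Cisuralian, Holocene; reverse it for youngest→oldest.

Holocene, Cisuralian, Devonian, Ordovician, Cryogenian, Stenian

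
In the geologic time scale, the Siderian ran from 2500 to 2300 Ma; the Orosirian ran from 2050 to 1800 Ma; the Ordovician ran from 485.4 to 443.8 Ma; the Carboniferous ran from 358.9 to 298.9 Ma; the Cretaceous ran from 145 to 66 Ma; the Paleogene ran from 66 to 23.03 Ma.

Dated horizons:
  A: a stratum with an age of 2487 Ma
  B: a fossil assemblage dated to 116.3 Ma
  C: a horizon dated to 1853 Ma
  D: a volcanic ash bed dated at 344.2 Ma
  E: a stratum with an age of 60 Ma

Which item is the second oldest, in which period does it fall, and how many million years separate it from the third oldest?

C, in the Orosirian; 1508.8 million years to D

Sorted oldest-first by Ma: A (2487), C (1853), D (344.2), B (116.3), E (60).
The second oldest is C at 1853 Ma, which lies in 2050–1800 Ma: the Orosirian.
The third oldest is D at 344.2 Ma; separation = |1853 − 344.2| = 1508.8 Myr.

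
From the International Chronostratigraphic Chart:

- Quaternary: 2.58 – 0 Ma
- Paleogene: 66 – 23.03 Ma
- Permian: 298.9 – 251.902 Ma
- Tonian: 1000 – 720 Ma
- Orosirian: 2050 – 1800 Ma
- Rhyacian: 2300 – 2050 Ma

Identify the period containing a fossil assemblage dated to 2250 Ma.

Rhyacian

2250 Ma lies between 2300 and 2050 Ma, so it falls in the Rhyacian.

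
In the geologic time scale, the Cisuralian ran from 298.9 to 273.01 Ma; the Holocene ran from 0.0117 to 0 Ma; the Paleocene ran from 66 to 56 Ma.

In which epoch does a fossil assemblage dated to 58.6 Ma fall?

58.6 Ma lies between 66 and 56 Ma, so it falls in the Paleocene.

Paleocene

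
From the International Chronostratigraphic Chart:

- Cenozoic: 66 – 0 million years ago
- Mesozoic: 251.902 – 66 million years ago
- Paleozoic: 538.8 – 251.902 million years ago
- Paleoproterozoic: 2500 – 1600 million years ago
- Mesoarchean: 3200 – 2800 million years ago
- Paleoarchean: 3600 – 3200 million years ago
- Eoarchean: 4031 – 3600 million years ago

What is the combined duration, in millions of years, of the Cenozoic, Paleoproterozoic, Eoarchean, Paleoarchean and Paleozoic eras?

Each duration: Cenozoic = 66; Paleoproterozoic = 900; Eoarchean = 431; Paleoarchean = 400; Paleozoic = 286.898.
Sum: 66 + 900 + 431 + 400 + 286.898 = 2083.898 Myr.

2083.898 million years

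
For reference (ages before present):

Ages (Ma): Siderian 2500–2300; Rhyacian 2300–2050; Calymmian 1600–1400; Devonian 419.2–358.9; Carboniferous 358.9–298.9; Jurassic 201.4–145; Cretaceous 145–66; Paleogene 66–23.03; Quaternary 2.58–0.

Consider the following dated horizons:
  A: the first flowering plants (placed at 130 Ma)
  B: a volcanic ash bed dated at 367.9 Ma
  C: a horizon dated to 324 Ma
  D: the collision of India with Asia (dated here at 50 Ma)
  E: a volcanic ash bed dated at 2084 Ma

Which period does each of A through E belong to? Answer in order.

A — Cretaceous; B — Devonian; C — Carboniferous; D — Paleogene; E — Rhyacian

A: 130 Ma lies in 145–66 Ma, so Cretaceous.
B: 367.9 Ma lies in 419.2–358.9 Ma, so Devonian.
C: 324 Ma lies in 358.9–298.9 Ma, so Carboniferous.
D: 50 Ma lies in 66–23.03 Ma, so Paleogene.
E: 2084 Ma lies in 2300–2050 Ma, so Rhyacian.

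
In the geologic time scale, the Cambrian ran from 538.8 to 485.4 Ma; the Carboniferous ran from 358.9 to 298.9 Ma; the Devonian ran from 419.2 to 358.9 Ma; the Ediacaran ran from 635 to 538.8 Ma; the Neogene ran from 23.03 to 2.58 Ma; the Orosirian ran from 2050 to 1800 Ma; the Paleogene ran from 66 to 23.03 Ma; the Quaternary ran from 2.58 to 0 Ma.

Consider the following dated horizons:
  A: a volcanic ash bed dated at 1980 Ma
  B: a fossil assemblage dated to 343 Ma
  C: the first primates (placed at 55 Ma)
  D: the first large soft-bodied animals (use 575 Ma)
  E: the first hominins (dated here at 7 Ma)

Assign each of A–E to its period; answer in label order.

A — Orosirian; B — Carboniferous; C — Paleogene; D — Ediacaran; E — Neogene

Match each age against the start–end ranges in the excerpt: A = 1980 Ma → Orosirian (2050–1800); B = 343 Ma → Carboniferous (358.9–298.9); C = 55 Ma → Paleogene (66–23.03); D = 575 Ma → Ediacaran (635–538.8); E = 7 Ma → Neogene (23.03–2.58).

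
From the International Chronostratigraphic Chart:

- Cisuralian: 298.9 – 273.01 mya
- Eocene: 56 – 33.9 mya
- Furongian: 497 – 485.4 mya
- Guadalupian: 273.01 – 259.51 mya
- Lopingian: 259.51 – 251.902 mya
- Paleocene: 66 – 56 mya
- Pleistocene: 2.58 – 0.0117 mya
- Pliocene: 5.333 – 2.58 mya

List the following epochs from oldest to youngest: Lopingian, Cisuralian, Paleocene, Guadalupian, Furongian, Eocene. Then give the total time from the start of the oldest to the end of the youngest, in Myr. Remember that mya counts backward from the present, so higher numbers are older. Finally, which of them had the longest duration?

Furongian → Cisuralian → Guadalupian → Lopingian → Paleocene → Eocene; total span 463.1 Myr; longest is Cisuralian

From the excerpt: Lopingian 259.51–251.902; Cisuralian 298.9–273.01; Paleocene 66–56; Guadalupian 273.01–259.51; Furongian 497–485.4; Eocene 56–33.9 (Ma).
Larger Ma is earlier, so the oldest is Furongian and the youngest is Eocene; oldest to youngest: Furongian, Cisuralian, Guadalupian, Lopingian, Paleocene, Eocene.
Oldest start 497 minus youngest end 33.9 gives 463.1 Myr overall.
Individual lengths (start − end): Guadalupian 13.5; Lopingian 7.608; Cisuralian 25.89; Paleocene 10; Furongian 11.6; Eocene 22.1. The largest is Cisuralian at 25.89 Myr.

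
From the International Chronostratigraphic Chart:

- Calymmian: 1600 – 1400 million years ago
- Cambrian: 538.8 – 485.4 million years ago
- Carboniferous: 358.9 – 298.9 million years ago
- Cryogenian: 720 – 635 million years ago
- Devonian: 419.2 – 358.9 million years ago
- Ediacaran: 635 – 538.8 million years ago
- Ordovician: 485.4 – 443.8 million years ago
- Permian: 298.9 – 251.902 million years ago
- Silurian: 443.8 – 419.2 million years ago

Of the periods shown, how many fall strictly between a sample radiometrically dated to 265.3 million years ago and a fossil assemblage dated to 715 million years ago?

6

715 Ma sits inside the Cryogenian (720–635) and 265.3 Ma inside the Permian (298.9–251.902); neither of those is wholly between the two dates.
The listed periods lying completely between them are Ediacaran, Cambrian, Ordovician, Silurian, Devonian, Carboniferous — 6 in all.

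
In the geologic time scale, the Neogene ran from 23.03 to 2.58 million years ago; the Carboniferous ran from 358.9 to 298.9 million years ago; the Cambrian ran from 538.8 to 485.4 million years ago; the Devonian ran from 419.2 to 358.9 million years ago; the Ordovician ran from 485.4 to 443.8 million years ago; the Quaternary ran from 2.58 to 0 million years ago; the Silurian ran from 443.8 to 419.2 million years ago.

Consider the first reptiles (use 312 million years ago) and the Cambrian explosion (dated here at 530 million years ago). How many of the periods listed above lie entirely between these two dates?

530 Ma sits inside the Cambrian (538.8–485.4) and 312 Ma inside the Carboniferous (358.9–298.9); neither of those is wholly between the two dates.
The listed periods lying completely between them are Ordovician, Silurian, Devonian — 3 in all.

3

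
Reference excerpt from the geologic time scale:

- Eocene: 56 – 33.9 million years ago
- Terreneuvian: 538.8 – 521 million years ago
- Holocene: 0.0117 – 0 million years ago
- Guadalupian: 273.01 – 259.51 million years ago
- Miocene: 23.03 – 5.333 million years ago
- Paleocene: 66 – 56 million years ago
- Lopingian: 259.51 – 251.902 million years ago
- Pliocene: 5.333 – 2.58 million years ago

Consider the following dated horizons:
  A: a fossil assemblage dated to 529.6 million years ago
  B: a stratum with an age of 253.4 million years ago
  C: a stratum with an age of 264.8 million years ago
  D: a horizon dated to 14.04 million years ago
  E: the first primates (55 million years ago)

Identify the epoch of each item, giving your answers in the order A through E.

Match each age against the start–end ranges in the excerpt: A = 529.6 Ma → Terreneuvian (538.8–521); B = 253.4 Ma → Lopingian (259.51–251.902); C = 264.8 Ma → Guadalupian (273.01–259.51); D = 14.04 Ma → Miocene (23.03–5.333); E = 55 Ma → Eocene (56–33.9).

A — Terreneuvian; B — Lopingian; C — Guadalupian; D — Miocene; E — Eocene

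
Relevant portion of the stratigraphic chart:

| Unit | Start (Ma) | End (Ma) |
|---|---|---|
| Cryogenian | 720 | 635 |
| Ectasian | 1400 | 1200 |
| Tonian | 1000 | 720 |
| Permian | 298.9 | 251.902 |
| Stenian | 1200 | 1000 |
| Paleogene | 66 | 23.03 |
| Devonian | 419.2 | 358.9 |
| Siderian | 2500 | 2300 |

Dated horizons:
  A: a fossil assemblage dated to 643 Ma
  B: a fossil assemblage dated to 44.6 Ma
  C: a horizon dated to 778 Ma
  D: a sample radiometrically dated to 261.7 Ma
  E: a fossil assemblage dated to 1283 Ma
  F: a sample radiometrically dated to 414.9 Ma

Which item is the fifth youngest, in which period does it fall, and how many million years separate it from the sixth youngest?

Sorted youngest-first by Ma: B (44.6), D (261.7), F (414.9), A (643), C (778), E (1283).
The fifth youngest is C at 778 Ma, which lies in 1000–720 Ma: the Tonian.
The sixth youngest is E at 1283 Ma; separation = |778 − 1283| = 505 Myr.

C, in the Tonian; 505 million years to E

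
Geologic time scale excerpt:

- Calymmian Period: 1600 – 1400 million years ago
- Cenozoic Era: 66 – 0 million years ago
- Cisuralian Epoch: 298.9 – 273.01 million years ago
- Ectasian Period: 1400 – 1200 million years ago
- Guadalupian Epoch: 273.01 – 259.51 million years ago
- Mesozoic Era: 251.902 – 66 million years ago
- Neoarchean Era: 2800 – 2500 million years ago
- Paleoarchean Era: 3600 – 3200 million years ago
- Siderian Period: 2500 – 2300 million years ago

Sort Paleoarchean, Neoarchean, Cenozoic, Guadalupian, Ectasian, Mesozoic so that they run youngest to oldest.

Sorting by start age (ascending Ma, since larger Ma = older): Cenozoic began 66, Mesozoic began 251.902, Guadalupian began 273.01, Ectasian began 1400, Neoarchean began 2800, Paleoarchean began 3600.

Cenozoic, Mesozoic, Guadalupian, Ectasian, Neoarchean, Paleoarchean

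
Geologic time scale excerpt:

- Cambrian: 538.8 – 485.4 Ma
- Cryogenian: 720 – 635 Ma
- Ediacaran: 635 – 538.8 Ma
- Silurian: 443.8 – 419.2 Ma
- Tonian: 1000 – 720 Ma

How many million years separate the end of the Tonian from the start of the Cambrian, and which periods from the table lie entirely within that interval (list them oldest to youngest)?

181.2 million years; Cryogenian, Ediacaran

End of Tonian = 720 Ma; start of Cambrian = 538.8 Ma.
Gap = 720 − 538.8 = 181.2 Myr.
Periods wholly inside 720–538.8 Ma: Cryogenian (720–635), Ediacaran (635–538.8).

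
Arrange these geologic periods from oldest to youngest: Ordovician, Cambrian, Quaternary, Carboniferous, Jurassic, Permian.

Era membership (oldest first within each) — Paleozoic: Cambrian, Ordovician, Carboniferous, Permian; Mesozoic: Jurassic; Cenozoic: Quaternary. Paleozoic precedes Mesozoic, which precedes Cenozoic. Concatenating the groups in that era order gives oldest to youngest directly.

Cambrian → Ordovician → Carboniferous → Permian → Jurassic → Quaternary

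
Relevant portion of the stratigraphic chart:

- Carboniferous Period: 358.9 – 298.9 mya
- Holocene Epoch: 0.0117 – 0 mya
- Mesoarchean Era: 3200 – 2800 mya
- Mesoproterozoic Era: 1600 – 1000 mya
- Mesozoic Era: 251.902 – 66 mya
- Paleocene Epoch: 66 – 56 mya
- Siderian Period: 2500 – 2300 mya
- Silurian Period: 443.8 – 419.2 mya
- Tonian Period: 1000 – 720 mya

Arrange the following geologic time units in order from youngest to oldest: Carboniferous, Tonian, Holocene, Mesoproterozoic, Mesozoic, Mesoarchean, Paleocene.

Sorting by start age (ascending Ma, since larger Ma = older): Holocene began 0.0117, Paleocene began 66, Mesozoic began 251.902, Carboniferous began 358.9, Tonian began 1000, Mesoproterozoic began 1600, Mesoarchean began 3200.

Holocene, Paleocene, Mesozoic, Carboniferous, Tonian, Mesoproterozoic, Mesoarchean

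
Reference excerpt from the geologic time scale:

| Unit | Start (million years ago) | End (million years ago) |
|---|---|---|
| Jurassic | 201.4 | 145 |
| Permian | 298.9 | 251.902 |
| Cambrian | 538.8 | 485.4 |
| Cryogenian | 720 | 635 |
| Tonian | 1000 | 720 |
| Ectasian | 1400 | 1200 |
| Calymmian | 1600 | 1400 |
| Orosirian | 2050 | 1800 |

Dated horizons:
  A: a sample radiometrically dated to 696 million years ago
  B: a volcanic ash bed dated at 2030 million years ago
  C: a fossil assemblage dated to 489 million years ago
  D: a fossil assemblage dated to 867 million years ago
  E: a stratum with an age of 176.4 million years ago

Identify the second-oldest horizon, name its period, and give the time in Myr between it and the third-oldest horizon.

Larger Ma means older, so oldest first: B 2030 > D 867 > A 696 > C 489 > E 176.4.
Counting 2 along gives D (867 Ma); the excerpt puts that inside the Tonian, 1000–720 Ma.
Next in line is A (696 Ma), and 867 − 696 = 171 Myr.

D, in the Tonian; 171 million years to A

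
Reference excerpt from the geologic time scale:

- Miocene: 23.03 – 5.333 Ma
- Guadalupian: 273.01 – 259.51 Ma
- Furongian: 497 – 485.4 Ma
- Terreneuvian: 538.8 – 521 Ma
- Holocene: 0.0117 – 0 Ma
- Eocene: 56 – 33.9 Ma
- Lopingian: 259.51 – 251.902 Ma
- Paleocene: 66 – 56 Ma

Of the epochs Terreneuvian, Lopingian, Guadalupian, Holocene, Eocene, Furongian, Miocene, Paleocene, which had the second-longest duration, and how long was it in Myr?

Terreneuvian, 17.8 million years

Durations: Terreneuvian 17.8; Lopingian 7.608; Guadalupian 13.5; Holocene 0.0117; Eocene 22.1; Furongian 11.6; Miocene 17.697; Paleocene 10 Myr.
Sorted longest-first: Eocene (22.1), Terreneuvian (17.8), Miocene (17.697), Guadalupian (13.5), Furongian (11.6), Paleocene (10), Lopingian (7.608), Holocene (0.0117).
The second longest is Terreneuvian at 17.8 Myr.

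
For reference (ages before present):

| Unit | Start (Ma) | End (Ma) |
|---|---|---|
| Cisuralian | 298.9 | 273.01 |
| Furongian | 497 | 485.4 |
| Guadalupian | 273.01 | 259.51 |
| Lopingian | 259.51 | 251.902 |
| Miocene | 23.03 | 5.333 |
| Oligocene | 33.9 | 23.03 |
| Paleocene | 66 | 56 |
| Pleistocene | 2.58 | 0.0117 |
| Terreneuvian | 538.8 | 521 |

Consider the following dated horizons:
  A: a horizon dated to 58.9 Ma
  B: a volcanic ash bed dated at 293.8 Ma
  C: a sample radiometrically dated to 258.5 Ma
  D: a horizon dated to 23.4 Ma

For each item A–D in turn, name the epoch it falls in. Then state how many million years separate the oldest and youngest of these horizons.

Match each age against the start–end ranges in the excerpt: A = 58.9 Ma → Paleocene (66–56); B = 293.8 Ma → Cisuralian (298.9–273.01); C = 258.5 Ma → Lopingian (259.51–251.902); D = 23.4 Ma → Oligocene (33.9–23.03).
The largest age is 293.8 Ma and the smallest is 23.4 Ma; their difference is 270.4 Myr.

A — Paleocene; B — Cisuralian; C — Lopingian; D — Oligocene; span 270.4 million years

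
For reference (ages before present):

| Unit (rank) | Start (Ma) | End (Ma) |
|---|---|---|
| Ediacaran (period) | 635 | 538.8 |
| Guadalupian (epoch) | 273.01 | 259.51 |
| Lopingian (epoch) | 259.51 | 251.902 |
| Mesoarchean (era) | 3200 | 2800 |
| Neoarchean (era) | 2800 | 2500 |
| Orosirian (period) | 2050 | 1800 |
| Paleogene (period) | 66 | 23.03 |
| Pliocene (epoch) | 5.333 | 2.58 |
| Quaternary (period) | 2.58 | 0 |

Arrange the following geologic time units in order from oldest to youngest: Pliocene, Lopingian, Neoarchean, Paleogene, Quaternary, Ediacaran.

Neoarchean, Ediacaran, Lopingian, Paleogene, Pliocene, Quaternary

The oldest of these is Neoarchean (starts 2800 Ma) and the youngest is Quaternary (ends 0 Ma).
In between, by decreasing start age: Ediacaran (635), Lopingian (259.51), Paleogene (66), Pliocene (5.333).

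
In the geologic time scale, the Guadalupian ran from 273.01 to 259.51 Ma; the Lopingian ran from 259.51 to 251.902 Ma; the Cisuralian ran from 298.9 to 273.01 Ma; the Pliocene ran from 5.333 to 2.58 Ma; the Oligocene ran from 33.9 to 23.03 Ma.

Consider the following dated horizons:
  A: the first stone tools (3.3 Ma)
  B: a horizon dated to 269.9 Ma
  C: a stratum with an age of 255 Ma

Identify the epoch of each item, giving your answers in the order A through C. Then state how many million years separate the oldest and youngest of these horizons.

Match each age against the start–end ranges in the excerpt: A = 3.3 Ma → Pliocene (5.333–2.58); B = 269.9 Ma → Guadalupian (273.01–259.51); C = 255 Ma → Lopingian (259.51–251.902).
The largest age is 269.9 Ma and the smallest is 3.3 Ma; their difference is 266.6 Myr.

A — Pliocene; B — Guadalupian; C — Lopingian; span 266.6 million years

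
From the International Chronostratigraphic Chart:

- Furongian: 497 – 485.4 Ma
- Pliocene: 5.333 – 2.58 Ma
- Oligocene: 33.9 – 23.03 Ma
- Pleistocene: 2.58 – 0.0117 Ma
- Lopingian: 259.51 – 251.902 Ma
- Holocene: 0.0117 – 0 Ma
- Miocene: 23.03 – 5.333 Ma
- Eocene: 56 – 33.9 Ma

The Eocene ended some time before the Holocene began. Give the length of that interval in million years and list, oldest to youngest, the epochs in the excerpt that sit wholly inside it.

The Eocene closes at 33.9 Ma and the Holocene opens at 0.0117 Ma, so the interval is 33.9 − 0.0117 = 33.8883 Myr.
An epoch fits inside if it starts at or after 33.9 Ma and ends at or before 0.0117 Ma; oldest first that gives Oligocene, Miocene, Pliocene, Pleistocene.

33.8883 million years; Oligocene, Miocene, Pliocene, Pleistocene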